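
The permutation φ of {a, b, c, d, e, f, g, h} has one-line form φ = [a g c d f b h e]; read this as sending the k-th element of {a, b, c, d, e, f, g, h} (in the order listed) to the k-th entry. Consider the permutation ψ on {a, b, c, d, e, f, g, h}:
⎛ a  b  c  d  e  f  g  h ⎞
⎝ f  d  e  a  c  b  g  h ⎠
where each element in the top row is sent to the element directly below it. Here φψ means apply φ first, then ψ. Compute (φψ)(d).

First apply φ: φ(d) = d, then ψ(d) = a. Thus (φψ)(d) = a.

a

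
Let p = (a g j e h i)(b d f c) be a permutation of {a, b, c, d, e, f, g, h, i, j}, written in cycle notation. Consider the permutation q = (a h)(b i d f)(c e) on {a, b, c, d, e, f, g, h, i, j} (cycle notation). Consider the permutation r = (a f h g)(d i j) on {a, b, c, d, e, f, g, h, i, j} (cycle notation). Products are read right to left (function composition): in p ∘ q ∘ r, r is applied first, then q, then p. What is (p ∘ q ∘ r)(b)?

a

Chase b: r(b) = b; q(b) = i; p(i) = a. Hence (p ∘ q ∘ r)(b) = a.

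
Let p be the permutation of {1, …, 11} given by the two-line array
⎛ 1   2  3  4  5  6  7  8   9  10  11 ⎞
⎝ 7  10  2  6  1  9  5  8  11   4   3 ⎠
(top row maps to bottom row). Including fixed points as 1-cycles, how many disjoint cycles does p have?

3

The cycle decomposition is (1 7 5)(2 10 4 6 9 11 3)(8), which has 3 cycles (counting 1-cycles).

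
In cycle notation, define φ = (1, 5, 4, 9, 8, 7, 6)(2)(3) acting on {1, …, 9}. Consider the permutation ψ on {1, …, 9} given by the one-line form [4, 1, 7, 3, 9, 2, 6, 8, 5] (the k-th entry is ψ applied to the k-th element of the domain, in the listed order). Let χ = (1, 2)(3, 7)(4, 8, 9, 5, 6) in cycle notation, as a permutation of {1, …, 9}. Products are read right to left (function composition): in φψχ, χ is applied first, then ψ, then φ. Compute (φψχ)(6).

3

Chase 6: χ(6) = 4; ψ(4) = 3; φ(3) = 3. Hence (φψχ)(6) = 3.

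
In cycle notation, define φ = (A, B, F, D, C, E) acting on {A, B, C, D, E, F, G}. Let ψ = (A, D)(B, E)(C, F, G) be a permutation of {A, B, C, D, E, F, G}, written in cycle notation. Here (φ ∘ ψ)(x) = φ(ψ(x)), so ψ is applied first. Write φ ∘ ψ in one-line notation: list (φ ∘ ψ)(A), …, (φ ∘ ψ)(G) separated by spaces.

Chase each element through ψ then φ: A → D → C; B → E → A; C → F → D; D → A → B; E → B → F; F → G → G; G → C → E.
Collecting the images, φ ∘ ψ = [C A D B F G E].

C A D B F G E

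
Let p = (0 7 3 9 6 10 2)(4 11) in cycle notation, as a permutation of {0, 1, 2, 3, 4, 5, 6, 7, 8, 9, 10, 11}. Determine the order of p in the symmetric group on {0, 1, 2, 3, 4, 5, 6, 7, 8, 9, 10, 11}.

14

The disjoint cycles have lengths 7, 2, 1, 1, 1.
Since disjoint cycles commute, ord(p) = lcm(7, 2) = 14.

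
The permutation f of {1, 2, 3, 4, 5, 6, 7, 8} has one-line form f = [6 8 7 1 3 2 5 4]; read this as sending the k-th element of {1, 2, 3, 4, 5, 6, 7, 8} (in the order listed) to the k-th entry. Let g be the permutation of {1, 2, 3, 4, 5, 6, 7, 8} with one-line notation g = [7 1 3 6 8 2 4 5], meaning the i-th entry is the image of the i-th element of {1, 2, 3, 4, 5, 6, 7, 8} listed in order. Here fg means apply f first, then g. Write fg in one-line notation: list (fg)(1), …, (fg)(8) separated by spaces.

2 5 4 7 3 1 8 6

Chase each element through f then g: 1 → 6 → 2; 2 → 8 → 5; 3 → 7 → 4; 4 → 1 → 7; 5 → 3 → 3; 6 → 2 → 1; 7 → 5 → 8; 8 → 4 → 6.
So fg in one-line form is 2 5 4 7 3 1 8 6.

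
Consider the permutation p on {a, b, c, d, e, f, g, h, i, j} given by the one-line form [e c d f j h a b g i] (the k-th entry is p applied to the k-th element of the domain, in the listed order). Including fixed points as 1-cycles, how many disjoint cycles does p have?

2

The cycle decomposition is (a, e, j, i, g)(b, c, d, f, h), which has 2 cycles (counting 1-cycles).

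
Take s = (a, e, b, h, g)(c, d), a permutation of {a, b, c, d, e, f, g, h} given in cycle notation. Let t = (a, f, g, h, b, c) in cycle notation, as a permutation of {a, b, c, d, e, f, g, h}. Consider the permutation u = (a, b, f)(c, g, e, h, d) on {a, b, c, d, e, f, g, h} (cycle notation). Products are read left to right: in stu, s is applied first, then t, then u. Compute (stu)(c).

c

Chase c: s(c) = d; t(d) = d; u(d) = c. Hence (stu)(c) = c.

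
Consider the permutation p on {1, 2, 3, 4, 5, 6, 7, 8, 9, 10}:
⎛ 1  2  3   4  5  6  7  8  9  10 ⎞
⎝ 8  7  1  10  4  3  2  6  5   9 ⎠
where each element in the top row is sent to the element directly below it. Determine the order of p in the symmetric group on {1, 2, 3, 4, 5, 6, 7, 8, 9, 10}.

4

The disjoint-cycle form of p has cycle lengths 4, 4, 2.
The order of p is the least common multiple of its cycle lengths: lcm(4, 4, 2) = 4.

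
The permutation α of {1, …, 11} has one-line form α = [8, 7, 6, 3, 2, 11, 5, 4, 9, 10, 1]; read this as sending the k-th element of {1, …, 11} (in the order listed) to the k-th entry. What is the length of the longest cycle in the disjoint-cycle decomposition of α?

Decomposing into disjoint cycles gives (1, 8, 4, 3, 6, 11)(2, 7, 5); the longest has length 6.

6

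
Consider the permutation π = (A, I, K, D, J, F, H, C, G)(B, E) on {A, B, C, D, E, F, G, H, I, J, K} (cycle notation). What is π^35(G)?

C

G lies in the 9-cycle (A, I, K, D, J, F, H, C, G).
Powers repeat with period 9 on this cycle, and 35 mod 9 = 8, so π^35(G) = π^8(G).
Stepping 8 places around the cycle: G → A → I → K → D → J → F → H → C.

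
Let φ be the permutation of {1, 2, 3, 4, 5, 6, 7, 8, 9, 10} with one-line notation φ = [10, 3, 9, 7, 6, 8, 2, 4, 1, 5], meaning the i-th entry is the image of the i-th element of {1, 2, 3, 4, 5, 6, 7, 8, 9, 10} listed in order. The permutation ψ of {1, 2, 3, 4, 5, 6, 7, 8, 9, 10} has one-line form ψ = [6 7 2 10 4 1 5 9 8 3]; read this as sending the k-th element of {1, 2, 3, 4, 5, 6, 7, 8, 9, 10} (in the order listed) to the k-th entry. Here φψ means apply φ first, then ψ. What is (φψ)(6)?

First apply φ: φ(6) = 8, then ψ(8) = 9. Thus (φψ)(6) = 9.

9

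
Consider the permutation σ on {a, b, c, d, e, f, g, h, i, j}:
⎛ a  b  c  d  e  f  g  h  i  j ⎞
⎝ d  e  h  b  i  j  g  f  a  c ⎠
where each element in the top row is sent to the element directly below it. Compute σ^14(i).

e

Tracing i → a → … returns to i after 5 steps, so i lies in a 5-cycle (a d b e i).
On a 5-cycle, σ^5 is the identity, so σ^14 = σ^4 there (14 ≡ 4 mod 5).
Advancing 4 steps from i: i → a → d → b → e.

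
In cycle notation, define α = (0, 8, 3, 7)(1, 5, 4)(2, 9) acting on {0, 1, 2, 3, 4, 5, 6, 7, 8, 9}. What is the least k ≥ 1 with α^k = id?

The cycle type of α is (4, 3, 2, 1).
Since disjoint cycles commute, ord(α) = lcm(4, 3, 2) = 12.

12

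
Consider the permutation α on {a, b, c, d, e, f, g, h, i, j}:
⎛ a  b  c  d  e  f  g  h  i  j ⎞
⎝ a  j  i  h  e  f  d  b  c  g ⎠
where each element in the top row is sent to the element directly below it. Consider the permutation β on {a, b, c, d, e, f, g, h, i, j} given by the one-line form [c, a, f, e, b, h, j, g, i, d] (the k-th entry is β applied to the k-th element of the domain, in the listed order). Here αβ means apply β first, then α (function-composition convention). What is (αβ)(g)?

First apply β: β(g) = j, then α(j) = g. Thus (αβ)(g) = g.

g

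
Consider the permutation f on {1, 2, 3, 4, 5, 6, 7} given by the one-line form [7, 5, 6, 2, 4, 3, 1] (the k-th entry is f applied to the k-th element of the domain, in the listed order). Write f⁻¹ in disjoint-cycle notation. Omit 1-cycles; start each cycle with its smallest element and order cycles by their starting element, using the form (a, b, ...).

(1, 7)(2, 4, 5)(3, 6)

The cycle decomposition of f is (1, 7)(2, 5, 4)(3, 6).
The inverse reverses every cycle; in canonical form, f⁻¹ = (1, 7)(2, 4, 5)(3, 6).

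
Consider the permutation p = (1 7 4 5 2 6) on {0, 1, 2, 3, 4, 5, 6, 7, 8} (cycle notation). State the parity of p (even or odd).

odd

The cycle lengths are 6, 1, 1, 1.
A cycle is odd iff its length is even; p has 1 even-length cycle, so sgn(p) = (−1)^1 and p is odd.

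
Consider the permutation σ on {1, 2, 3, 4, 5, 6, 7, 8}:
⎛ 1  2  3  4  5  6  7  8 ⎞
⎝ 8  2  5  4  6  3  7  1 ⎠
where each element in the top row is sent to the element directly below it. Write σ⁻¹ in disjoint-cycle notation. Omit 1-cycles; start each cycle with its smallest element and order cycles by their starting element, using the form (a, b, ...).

(1, 8)(3, 6, 5)

First write σ in disjoint cycles: (1, 8)(3, 5, 6).
The inverse reverses every cycle; in canonical form, σ⁻¹ = (1, 8)(3, 6, 5).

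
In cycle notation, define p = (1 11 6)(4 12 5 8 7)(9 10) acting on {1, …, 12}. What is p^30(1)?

1 lies in the 3-cycle (1 11 6).
Powers repeat with period 3 on this cycle, and 30 mod 3 = 0, so p^30(1) = p^0(1).
So p^30(1) = 1.

1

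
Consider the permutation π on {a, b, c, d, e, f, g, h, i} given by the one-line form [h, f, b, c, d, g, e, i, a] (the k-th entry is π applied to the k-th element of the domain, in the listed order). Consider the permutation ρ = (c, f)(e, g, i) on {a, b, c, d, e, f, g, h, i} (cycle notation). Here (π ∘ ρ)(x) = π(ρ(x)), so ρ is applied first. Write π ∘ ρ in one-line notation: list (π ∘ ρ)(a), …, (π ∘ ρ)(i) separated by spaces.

h f g c e b a i d

(π ∘ ρ)(x) = π(ρ(x)). Computing each image: π(ρ(a)) = π(a) = h, π(ρ(b)) = π(b) = f, π(ρ(c)) = π(f) = g, π(ρ(d)) = π(d) = c, π(ρ(e)) = π(g) = e, π(ρ(f)) = π(c) = b, π(ρ(g)) = π(i) = a, π(ρ(h)) = π(h) = i, π(ρ(i)) = π(e) = d.
Hence π ∘ ρ = [h f g c e b a i d].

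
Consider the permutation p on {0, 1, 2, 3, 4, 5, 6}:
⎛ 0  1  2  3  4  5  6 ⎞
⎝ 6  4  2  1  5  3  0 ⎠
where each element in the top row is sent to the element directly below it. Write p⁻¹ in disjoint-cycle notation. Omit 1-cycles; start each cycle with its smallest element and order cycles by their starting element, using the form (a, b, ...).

(0, 6)(1, 3, 5, 4)

First write p in disjoint cycles: (0, 6)(1, 4, 5, 3).
Reversing each cycle (and rotating so the smallest element leads) gives p⁻¹ = (0, 6)(1, 3, 5, 4).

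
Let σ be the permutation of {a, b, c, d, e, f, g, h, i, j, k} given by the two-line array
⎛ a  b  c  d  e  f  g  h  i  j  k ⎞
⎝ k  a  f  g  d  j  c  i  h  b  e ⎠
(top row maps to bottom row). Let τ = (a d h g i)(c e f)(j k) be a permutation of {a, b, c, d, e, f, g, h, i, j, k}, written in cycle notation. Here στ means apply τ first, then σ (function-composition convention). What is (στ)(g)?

h

(στ)(g) = σ(τ(g)). τ(g) = i, then σ(i) = h. So (στ)(g) = h.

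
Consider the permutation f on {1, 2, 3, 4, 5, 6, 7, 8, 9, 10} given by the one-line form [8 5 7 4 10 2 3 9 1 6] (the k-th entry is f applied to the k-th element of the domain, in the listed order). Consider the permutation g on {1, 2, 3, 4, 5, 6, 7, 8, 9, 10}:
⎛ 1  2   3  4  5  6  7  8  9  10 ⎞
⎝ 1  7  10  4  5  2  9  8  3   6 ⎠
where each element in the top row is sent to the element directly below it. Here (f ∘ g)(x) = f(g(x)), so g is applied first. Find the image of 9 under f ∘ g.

(f ∘ g)(9) = f(g(9)). g(9) = 3, then f(3) = 7. So (f ∘ g)(9) = 7.

7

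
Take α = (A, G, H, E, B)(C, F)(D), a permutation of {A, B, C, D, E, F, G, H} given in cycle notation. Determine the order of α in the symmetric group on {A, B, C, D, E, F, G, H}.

10

The cycle type of α is (5, 2, 1).
The order of α is the least common multiple of its cycle lengths: lcm(5, 2) = 10.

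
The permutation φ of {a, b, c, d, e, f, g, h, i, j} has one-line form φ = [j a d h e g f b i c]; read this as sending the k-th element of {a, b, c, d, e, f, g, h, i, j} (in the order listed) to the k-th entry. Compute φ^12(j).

j

Tracing j → c → … returns to j after 6 steps, so j lies in a 6-cycle (a j c d h b).
On a 6-cycle, φ^6 is the identity, so φ^12 = φ^0 there (12 ≡ 0 mod 6).
So φ^12(j) = j.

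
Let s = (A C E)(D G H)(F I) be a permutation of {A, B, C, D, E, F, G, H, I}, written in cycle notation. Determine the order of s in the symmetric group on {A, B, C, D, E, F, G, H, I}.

The disjoint cycles have lengths 3, 3, 2, 1.
Since disjoint cycles commute, ord(s) = lcm(3, 3, 2) = 6.

6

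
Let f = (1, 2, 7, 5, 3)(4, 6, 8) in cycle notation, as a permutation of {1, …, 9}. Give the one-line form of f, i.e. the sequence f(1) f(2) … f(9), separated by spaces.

2 7 1 6 3 8 5 4 9

Reading each image from the cycles: 1→2, 2→7, 3→1, 4→6, 5→3, 6→8, 7→5, 8→4, 9→9.
Listing these in domain order gives 2 7 1 6 3 8 5 4 9.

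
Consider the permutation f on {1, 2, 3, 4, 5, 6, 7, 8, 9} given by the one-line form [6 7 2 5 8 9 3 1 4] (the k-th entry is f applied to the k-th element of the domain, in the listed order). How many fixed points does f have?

No element satisfies f(x) = x, so there are 0 fixed points.

0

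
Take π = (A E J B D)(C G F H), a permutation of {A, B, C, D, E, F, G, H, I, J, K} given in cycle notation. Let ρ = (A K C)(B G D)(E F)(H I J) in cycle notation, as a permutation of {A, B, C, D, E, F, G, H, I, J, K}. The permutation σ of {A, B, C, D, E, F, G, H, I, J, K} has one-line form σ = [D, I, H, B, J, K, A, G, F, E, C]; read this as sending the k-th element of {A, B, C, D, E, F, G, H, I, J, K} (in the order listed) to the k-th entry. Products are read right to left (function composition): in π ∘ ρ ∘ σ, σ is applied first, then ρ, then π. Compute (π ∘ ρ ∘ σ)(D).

F

Apply the permutations in order: σ(D) = B, then ρ(B) = G, then π(G) = F. So (π ∘ ρ ∘ σ)(D) = F.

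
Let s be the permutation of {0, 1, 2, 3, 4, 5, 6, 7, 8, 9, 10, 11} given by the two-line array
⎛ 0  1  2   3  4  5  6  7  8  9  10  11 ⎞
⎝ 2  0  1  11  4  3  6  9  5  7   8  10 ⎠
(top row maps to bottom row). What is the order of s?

Writing s as disjoint cycles, the cycle lengths are 5, 3, 2, 1, 1.
The order is lcm(5, 3, 2) = 30.

30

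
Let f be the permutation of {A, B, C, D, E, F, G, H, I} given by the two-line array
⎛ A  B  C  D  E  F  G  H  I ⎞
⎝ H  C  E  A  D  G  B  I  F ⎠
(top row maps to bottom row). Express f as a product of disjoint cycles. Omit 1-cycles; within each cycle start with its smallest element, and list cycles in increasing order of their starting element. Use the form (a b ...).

(A H I F G B C E D)

Start at A and follow images: A → H → I → F → G → B → C → E → D → A, giving the cycle (A H I F G B C E D).
Continuing from each remaining unvisited element yields (A H I F G B C E D).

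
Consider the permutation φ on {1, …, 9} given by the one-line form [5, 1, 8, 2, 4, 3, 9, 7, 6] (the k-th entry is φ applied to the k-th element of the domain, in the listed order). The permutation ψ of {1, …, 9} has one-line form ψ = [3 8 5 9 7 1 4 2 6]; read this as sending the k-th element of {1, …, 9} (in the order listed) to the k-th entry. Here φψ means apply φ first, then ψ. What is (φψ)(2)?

(φψ)(2) = ψ(φ(2)). φ(2) = 1, then ψ(1) = 3. So (φψ)(2) = 3.

3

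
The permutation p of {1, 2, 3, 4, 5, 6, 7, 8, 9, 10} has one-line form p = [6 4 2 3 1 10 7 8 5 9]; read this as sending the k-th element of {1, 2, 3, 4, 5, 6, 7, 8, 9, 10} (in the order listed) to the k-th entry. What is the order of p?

15

Writing p as disjoint cycles, the cycle lengths are 5, 3, 1, 1.
The order is lcm(5, 3) = 15.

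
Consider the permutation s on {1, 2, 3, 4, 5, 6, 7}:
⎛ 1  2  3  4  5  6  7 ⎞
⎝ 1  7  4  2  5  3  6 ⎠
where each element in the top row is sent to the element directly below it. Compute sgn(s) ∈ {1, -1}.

1

In disjoint-cycle form the cycle lengths are 5, 1, 1.
A cycle is odd iff its length is even; s has 0 even-length cycles, so sgn(s) = (−1)^0 and s is even.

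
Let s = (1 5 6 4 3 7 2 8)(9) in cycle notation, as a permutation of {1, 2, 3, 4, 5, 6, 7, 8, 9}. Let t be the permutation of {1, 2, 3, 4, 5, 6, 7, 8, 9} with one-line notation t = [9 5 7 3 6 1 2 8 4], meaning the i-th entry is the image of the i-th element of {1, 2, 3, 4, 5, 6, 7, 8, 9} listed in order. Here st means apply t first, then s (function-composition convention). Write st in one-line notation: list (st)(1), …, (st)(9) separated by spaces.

9 6 2 7 4 5 8 1 3

(st)(x) = s(t(x)). Computing each image: s(t(1)) = s(9) = 9, s(t(2)) = s(5) = 6, s(t(3)) = s(7) = 2, s(t(4)) = s(3) = 7, s(t(5)) = s(6) = 4, s(t(6)) = s(1) = 5, s(t(7)) = s(2) = 8, s(t(8)) = s(8) = 1, s(t(9)) = s(4) = 3.
Hence st = [9 6 2 7 4 5 8 1 3].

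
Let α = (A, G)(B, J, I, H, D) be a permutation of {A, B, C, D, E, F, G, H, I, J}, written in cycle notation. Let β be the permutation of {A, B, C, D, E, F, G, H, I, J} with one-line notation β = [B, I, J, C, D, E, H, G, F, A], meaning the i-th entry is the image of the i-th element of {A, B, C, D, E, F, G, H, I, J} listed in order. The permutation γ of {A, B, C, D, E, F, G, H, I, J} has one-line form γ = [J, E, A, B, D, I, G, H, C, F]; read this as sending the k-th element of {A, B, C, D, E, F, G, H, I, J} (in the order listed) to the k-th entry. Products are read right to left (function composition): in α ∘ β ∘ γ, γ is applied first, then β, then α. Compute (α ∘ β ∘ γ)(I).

I

Apply the permutations in order: γ(I) = C, then β(C) = J, then α(J) = I. So (α ∘ β ∘ γ)(I) = I.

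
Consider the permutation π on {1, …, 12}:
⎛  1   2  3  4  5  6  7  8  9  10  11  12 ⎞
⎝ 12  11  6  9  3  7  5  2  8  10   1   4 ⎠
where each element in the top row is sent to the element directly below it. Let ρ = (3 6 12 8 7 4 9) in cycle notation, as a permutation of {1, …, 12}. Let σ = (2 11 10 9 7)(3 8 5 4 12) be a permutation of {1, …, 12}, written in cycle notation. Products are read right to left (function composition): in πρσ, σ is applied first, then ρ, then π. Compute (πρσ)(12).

7

Chase 12: σ(12) = 3; ρ(3) = 6; π(6) = 7. Hence (πρσ)(12) = 7.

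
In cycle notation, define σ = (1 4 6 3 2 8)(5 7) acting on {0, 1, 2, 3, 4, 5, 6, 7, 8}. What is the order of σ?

6

The disjoint cycles have lengths 6, 2, 1.
Since disjoint cycles commute, ord(σ) = lcm(6, 2) = 6.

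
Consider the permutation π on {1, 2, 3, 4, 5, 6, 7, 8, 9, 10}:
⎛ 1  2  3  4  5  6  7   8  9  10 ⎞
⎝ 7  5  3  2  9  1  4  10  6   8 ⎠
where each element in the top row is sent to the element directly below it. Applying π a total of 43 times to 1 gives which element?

Tracing 1 → 7 → … returns to 1 after 7 steps, so 1 lies in a 7-cycle (1, 7, 4, 2, 5, 9, 6).
Since the cycle has length 7, π^43 acts on it the same as π^1 (43 mod 7 = 1).
Advancing 1 step from 1: 1 → 7.

7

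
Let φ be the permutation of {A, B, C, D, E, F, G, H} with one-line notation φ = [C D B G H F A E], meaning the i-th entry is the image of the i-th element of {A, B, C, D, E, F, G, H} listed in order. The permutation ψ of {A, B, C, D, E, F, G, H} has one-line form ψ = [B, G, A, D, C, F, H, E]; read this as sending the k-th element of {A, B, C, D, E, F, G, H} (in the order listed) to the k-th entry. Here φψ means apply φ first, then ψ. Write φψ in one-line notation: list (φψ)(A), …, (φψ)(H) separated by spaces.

A D G H E F B C

For each element, apply φ then ψ: A → C → A; B → D → D; C → B → G; D → G → H; E → H → E; F → F → F; G → A → B; H → E → C.
Collecting the images, φψ = [A D G H E F B C].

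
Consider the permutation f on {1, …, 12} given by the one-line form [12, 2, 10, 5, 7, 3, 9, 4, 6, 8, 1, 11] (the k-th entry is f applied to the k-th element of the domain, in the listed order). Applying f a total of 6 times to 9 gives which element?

5

Tracing 9 → 6 → … returns to 9 after 8 steps, so 9 lies in an 8-cycle (3, 10, 8, 4, 5, 7, 9, 6).
Stepping 6 places around the cycle: 9 → 6 → 3 → 10 → 8 → 4 → 5.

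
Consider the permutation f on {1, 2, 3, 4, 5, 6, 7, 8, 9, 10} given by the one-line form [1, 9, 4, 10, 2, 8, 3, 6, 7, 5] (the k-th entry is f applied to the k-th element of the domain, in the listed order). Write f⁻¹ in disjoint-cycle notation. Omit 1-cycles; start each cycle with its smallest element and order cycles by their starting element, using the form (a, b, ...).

The cycle decomposition of f is (2, 9, 7, 3, 4, 10, 5)(6, 8).
Reversing each cycle (and rotating so the smallest element leads) gives f⁻¹ = (2, 5, 10, 4, 3, 7, 9)(6, 8).

(2, 5, 10, 4, 3, 7, 9)(6, 8)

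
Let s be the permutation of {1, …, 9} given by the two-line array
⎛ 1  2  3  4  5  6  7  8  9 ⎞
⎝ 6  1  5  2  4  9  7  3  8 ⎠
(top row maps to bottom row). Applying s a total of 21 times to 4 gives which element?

Tracing 4 → 2 → … returns to 4 after 8 steps, so 4 lies in an 8-cycle (1, 6, 9, 8, 3, 5, 4, 2).
Since the cycle has length 8, s^21 acts on it the same as s^5 (21 mod 8 = 5).
Stepping 5 places around the cycle: 4 → 2 → 1 → 6 → 9 → 8.

8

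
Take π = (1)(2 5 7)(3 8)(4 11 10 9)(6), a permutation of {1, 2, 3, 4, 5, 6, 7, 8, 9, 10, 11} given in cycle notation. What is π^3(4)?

4 lies in the 4-cycle (4 11 10 9).
Stepping 3 places around the cycle: 4 → 11 → 10 → 9.

9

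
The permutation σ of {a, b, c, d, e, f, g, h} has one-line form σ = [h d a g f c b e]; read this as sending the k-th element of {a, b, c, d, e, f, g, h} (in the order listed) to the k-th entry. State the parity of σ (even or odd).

In disjoint-cycle form the cycle lengths are 5, 3.
A cycle is odd iff its length is even; σ has 0 even-length cycles, so sgn(σ) = (−1)^0 and σ is even.

even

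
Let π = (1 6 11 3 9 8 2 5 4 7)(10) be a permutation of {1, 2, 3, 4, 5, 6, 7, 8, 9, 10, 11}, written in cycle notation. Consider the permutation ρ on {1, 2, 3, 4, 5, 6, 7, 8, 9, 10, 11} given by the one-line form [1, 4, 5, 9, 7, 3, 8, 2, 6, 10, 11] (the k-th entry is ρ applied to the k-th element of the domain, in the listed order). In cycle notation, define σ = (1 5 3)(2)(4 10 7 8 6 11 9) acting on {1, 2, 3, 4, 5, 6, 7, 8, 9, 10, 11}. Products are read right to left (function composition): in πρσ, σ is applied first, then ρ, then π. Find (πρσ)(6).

(πρσ)(6) = π(ρ(σ(6))). σ(6) = 11, then ρ(11) = 11, then π(11) = 3, so the result is 3.

3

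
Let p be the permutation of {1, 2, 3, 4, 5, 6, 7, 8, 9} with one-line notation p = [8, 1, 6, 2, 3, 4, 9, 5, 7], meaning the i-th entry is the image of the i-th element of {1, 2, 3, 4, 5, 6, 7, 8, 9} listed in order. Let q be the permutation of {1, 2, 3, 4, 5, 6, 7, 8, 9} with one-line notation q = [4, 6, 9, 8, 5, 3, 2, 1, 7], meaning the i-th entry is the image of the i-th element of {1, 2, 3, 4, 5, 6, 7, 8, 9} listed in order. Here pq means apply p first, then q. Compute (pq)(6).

First apply p: p(6) = 4, then q(4) = 8. Thus (pq)(6) = 8.

8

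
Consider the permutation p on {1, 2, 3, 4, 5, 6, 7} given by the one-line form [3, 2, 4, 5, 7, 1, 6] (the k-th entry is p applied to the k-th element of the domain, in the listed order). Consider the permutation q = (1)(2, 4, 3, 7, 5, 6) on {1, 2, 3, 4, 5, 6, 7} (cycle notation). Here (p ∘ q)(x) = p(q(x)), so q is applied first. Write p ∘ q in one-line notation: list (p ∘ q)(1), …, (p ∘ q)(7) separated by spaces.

3 5 6 4 1 2 7

(p ∘ q)(x) = p(q(x)). Computing each image: p(q(1)) = p(1) = 3, p(q(2)) = p(4) = 5, p(q(3)) = p(7) = 6, p(q(4)) = p(3) = 4, p(q(5)) = p(6) = 1, p(q(6)) = p(2) = 2, p(q(7)) = p(5) = 7.
Hence p ∘ q = [3 5 6 4 1 2 7].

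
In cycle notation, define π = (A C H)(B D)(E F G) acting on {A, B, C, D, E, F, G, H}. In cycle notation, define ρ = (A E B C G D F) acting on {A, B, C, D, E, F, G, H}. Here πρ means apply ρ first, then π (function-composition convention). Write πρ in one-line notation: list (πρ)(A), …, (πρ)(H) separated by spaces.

F H E G D C B A

Chase each element through ρ then π: A → E → F; B → C → H; C → G → E; D → F → G; E → B → D; F → A → C; G → D → B; H → H → A.
Collecting the images, πρ = [F H E G D C B A].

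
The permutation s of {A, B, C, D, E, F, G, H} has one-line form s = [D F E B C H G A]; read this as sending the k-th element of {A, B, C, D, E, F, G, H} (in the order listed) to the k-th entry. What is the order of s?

10

Writing s as disjoint cycles, the cycle lengths are 5, 2, 1.
The order is lcm(5, 2) = 10.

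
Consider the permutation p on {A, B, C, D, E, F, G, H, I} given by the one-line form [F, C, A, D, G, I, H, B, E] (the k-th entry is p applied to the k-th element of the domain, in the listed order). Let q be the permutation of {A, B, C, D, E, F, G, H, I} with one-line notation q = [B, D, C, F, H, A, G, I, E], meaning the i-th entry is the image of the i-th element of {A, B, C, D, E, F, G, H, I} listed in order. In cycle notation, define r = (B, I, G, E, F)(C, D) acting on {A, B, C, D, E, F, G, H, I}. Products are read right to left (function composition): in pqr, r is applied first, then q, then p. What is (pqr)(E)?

(pqr)(E) = p(q(r(E))). r(E) = F, then q(F) = A, then p(A) = F, so the result is F.

F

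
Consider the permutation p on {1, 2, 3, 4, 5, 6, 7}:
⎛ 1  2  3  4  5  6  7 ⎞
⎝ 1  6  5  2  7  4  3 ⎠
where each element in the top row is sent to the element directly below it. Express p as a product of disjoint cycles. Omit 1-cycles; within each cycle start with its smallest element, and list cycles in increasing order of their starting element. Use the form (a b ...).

(2 6 4)(3 5 7)

From 2: 2 → 6 → 4 → 2, closing the cycle (2 6 4).
Continuing from each remaining unvisited element yields (2 6 4)(3 5 7).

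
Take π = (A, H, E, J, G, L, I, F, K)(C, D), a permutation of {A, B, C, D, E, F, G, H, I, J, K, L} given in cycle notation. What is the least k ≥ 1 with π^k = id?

The cycle type of π is (9, 2, 1).
The order of π is the least common multiple of its cycle lengths: lcm(9, 2) = 18.

18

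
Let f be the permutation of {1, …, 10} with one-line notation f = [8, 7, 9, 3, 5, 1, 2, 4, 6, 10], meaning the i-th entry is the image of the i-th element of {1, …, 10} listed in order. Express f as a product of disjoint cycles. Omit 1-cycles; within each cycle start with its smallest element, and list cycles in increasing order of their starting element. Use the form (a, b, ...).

(1, 8, 4, 3, 9, 6)(2, 7)

From 1: 1 → 8 → 4 → 3 → 9 → 6 → 1, closing the cycle (1, 8, 4, 3, 9, 6).
Continuing from each remaining unvisited element yields (1, 8, 4, 3, 9, 6)(2, 7).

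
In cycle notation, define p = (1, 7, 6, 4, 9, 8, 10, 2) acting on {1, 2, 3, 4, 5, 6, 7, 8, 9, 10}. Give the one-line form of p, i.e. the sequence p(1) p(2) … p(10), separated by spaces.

7 1 3 9 5 4 6 10 8 2

Image by image: 1→7, 2→1, 3→3, 4→9, 5→5, 6→4, 7→6, 8→10, 9→8, 10→2.
So the one-line form is 7 1 3 9 5 4 6 10 8 2.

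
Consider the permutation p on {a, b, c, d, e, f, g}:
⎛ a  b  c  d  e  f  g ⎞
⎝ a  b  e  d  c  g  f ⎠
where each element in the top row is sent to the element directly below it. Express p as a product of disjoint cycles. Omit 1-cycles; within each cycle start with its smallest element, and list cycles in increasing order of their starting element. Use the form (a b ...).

(c e)(f g)

Iterating p from c gives c → e → c; that is the 2-cycle (c e).
Repeating from the next unused element and collecting all non-trivial cycles gives (c e)(f g).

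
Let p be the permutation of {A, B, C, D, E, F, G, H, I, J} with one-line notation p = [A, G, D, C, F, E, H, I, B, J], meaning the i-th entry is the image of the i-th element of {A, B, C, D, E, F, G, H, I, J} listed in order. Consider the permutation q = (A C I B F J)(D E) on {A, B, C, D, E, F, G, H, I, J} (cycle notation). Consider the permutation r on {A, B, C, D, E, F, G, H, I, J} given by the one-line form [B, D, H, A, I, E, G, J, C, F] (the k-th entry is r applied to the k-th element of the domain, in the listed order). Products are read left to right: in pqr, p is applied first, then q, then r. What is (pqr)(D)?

C

Chase D: p(D) = C; q(C) = I; r(I) = C. Hence (pqr)(D) = C.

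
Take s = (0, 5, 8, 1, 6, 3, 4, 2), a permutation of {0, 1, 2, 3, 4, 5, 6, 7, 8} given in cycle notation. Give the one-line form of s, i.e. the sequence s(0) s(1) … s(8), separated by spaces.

5 6 0 4 2 8 3 7 1

Reading each image from the cycles: 0→5, 1→6, 2→0, 3→4, 4→2, 5→8, 6→3, 7→7, 8→1.
So the one-line form is 5 6 0 4 2 8 3 7 1.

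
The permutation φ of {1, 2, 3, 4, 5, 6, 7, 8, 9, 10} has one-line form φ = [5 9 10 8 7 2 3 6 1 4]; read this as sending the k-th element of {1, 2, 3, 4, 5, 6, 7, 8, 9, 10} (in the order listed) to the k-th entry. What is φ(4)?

8

4 is element number 4 of the domain, and entry number 4 of the one-line form is 8, so φ(4) = 8.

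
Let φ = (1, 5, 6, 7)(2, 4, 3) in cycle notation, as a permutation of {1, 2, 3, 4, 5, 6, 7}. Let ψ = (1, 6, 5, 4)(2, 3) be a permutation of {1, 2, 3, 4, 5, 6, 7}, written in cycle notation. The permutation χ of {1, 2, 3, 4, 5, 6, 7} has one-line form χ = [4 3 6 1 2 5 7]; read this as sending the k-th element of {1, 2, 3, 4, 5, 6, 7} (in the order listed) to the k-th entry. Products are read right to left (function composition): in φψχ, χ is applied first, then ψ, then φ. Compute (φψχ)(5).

Chase 5: χ(5) = 2; ψ(2) = 3; φ(3) = 2. Hence (φψχ)(5) = 2.

2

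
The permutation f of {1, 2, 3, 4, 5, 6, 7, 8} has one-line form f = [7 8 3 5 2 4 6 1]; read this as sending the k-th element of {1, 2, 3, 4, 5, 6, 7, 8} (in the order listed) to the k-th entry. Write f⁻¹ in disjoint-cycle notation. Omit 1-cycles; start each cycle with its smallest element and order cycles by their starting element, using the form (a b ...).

(1 8 2 5 4 6 7)

First write f in disjoint cycles: (1 7 6 4 5 2 8).
Reversing each cycle (and rotating so the smallest element leads) gives f⁻¹ = (1 8 2 5 4 6 7).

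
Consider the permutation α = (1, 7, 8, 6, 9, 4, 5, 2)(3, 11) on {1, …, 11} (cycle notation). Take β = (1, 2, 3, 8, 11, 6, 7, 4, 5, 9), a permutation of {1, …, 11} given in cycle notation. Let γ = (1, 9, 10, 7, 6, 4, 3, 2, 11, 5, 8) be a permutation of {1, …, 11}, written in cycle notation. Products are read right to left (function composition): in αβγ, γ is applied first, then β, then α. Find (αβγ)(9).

Apply the permutations in order: γ(9) = 10, then β(10) = 10, then α(10) = 10. So (αβγ)(9) = 10.

10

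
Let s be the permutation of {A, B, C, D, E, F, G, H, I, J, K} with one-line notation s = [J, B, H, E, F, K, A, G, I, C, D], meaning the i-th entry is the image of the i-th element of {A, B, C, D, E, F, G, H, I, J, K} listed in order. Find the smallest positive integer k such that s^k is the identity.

Decomposing into disjoint cycles gives cycle lengths 5, 4, 1, 1.
Since disjoint cycles commute, ord(s) = lcm(5, 4) = 20.

20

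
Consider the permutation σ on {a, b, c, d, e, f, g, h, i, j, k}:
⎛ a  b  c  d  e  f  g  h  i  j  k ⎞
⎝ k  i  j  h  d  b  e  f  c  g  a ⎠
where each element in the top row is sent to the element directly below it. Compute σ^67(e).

Tracing e → d → … returns to e after 9 steps, so e lies in a 9-cycle (b i c j g e d h f).
On a 9-cycle, σ^9 is the identity, so σ^67 = σ^4 there (67 ≡ 4 mod 9).
Stepping 4 places around the cycle: e → d → h → f → b.

b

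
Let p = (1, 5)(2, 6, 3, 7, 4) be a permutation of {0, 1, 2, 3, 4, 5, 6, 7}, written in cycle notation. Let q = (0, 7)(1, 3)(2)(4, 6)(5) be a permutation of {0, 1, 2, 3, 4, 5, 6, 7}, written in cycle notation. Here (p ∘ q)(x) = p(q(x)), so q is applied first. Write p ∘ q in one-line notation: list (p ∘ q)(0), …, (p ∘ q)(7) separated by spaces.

For each element, apply q then p: 0 → 7 → 4; 1 → 3 → 7; 2 → 2 → 6; 3 → 1 → 5; 4 → 6 → 3; 5 → 5 → 1; 6 → 4 → 2; 7 → 0 → 0.
Collecting the images, p ∘ q = [4 7 6 5 3 1 2 0].

4 7 6 5 3 1 2 0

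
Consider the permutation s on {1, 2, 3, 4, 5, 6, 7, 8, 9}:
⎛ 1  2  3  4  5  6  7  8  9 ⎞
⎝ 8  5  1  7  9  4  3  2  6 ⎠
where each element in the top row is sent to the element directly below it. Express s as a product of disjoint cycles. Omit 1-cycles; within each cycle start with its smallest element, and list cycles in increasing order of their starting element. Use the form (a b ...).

Iterating s from 1 gives 1 → 8 → 2 → 5 → 9 → 6 → 4 → 7 → 3 → 1; that is the 9-cycle (1 8 2 5 9 6 4 7 3).
Continuing from each remaining unvisited element yields (1 8 2 5 9 6 4 7 3).

(1 8 2 5 9 6 4 7 3)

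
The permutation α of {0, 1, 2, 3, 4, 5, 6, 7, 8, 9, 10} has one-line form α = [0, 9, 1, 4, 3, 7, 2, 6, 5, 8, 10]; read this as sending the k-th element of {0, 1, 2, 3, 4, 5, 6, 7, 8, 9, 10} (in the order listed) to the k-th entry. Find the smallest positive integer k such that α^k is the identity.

Decomposing into disjoint cycles gives cycle lengths 7, 2, 1, 1.
The order of α is the least common multiple of its cycle lengths: lcm(7, 2) = 14.

14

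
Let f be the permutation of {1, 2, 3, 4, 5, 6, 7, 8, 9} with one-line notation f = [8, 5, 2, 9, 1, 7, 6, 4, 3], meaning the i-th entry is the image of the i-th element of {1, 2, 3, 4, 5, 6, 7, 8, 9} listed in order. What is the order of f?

Decomposing into disjoint cycles gives cycle lengths 7, 2.
Since disjoint cycles commute, ord(f) = lcm(7, 2) = 14.

14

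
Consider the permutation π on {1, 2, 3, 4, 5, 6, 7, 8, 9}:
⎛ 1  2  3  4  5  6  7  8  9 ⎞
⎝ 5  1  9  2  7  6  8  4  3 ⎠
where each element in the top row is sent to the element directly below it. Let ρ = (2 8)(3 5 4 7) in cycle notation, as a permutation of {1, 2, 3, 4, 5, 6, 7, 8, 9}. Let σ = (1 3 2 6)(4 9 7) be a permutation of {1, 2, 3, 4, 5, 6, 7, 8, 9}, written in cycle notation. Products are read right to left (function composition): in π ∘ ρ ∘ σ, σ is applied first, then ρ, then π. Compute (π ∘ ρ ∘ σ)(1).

Chase 1: σ(1) = 3; ρ(3) = 5; π(5) = 7. Hence (π ∘ ρ ∘ σ)(1) = 7.

7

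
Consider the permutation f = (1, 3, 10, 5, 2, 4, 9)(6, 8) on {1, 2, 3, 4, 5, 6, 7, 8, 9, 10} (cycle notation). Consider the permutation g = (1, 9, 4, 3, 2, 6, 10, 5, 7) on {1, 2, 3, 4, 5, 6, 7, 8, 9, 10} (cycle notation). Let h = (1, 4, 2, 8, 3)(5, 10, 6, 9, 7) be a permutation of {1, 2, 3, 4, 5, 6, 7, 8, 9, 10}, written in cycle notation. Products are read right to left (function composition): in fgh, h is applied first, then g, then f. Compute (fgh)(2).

Apply the permutations in order: h(2) = 8, then g(8) = 8, then f(8) = 6. So (fgh)(2) = 6.

6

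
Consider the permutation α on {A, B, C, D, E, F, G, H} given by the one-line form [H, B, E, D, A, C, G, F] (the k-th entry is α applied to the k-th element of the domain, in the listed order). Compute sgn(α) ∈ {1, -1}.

1

In disjoint-cycle form the cycle lengths are 5, 1, 1, 1.
A cycle is odd iff its length is even; α has 0 even-length cycles, so sgn(α) = (−1)^0 and α is even.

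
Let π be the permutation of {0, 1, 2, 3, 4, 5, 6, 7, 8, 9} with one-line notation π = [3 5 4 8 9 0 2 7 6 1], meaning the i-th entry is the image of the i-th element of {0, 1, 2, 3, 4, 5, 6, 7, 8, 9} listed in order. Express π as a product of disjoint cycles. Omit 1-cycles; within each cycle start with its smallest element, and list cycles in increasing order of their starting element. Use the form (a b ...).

(0 3 8 6 2 4 9 1 5)

From 0: 0 → 3 → 8 → 6 → 2 → 4 → 9 → 1 → 5 → 0, closing the cycle (0 3 8 6 2 4 9 1 5).
Continuing from each remaining unvisited element yields (0 3 8 6 2 4 9 1 5).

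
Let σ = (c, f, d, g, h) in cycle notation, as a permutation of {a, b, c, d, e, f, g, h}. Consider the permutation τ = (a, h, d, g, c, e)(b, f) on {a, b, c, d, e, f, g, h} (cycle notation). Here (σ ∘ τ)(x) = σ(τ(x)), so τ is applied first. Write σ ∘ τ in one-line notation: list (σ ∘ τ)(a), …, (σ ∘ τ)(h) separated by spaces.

(σ ∘ τ)(x) = σ(τ(x)). Computing each image: σ(τ(a)) = σ(h) = c, σ(τ(b)) = σ(f) = d, σ(τ(c)) = σ(e) = e, σ(τ(d)) = σ(g) = h, σ(τ(e)) = σ(a) = a, σ(τ(f)) = σ(b) = b, σ(τ(g)) = σ(c) = f, σ(τ(h)) = σ(d) = g.
Hence σ ∘ τ = [c d e h a b f g].

c d e h a b f g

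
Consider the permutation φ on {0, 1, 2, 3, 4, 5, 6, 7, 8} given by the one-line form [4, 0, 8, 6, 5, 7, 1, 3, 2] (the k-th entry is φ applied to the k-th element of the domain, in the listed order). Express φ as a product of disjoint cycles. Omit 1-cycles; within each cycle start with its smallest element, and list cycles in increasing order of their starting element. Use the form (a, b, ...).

From 0: 0 → 4 → 5 → 7 → 3 → 6 → 1 → 0, closing the cycle (0, 4, 5, 7, 3, 6, 1).
Continuing from each remaining unvisited element yields (0, 4, 5, 7, 3, 6, 1)(2, 8).

(0, 4, 5, 7, 3, 6, 1)(2, 8)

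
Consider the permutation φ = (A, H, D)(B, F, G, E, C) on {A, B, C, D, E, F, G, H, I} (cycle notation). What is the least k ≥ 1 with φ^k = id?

15

The disjoint cycles have lengths 5, 3, 1.
The order of φ is the least common multiple of its cycle lengths: lcm(5, 3) = 15.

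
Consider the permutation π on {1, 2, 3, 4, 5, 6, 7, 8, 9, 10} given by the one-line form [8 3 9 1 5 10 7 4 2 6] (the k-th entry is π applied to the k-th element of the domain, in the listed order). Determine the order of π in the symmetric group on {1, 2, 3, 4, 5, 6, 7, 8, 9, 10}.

Writing π as disjoint cycles, the cycle lengths are 3, 3, 2, 1, 1.
The order is lcm(3, 3, 2) = 6.

6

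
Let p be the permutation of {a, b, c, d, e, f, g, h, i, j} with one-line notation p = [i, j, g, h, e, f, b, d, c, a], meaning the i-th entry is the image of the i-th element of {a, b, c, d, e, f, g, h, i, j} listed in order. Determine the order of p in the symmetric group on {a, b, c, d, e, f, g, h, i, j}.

Writing p as disjoint cycles, the cycle lengths are 6, 2, 1, 1.
The order is lcm(6, 2) = 6.

6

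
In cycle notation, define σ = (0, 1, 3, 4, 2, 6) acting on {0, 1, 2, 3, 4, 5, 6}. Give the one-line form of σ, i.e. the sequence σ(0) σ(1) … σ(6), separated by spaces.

Reading each image from the cycles: 0↦1, 1↦3, 2↦6, 3↦4, 4↦2, 5↦5, 6↦0.
Listing these in domain order gives 1 3 6 4 2 5 0.

1 3 6 4 2 5 0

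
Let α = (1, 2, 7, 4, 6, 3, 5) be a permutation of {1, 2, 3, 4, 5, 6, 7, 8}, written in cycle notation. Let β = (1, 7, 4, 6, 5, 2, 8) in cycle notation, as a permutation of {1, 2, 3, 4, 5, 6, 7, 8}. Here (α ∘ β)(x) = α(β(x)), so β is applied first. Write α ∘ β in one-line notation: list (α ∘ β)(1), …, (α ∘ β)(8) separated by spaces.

For each element, apply β then α: 1 → 7 → 4; 2 → 8 → 8; 3 → 3 → 5; 4 → 6 → 3; 5 → 2 → 7; 6 → 5 → 1; 7 → 4 → 6; 8 → 1 → 2.
Collecting the images, α ∘ β = [4 8 5 3 7 1 6 2].

4 8 5 3 7 1 6 2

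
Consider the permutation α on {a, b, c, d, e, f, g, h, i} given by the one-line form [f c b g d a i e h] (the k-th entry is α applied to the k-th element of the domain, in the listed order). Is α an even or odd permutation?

In disjoint-cycle form the cycle lengths are 5, 2, 2.
A cycle is odd iff its length is even; α has 2 even-length cycles, so sgn(α) = (−1)^2 and α is even.

even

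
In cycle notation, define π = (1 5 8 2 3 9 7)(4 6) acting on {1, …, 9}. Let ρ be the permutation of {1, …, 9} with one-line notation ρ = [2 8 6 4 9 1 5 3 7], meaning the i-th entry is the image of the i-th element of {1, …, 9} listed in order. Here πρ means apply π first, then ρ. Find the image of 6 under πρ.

π(6) = 4, then ρ(4) = 4; composing gives (πρ)(6) = 4.

4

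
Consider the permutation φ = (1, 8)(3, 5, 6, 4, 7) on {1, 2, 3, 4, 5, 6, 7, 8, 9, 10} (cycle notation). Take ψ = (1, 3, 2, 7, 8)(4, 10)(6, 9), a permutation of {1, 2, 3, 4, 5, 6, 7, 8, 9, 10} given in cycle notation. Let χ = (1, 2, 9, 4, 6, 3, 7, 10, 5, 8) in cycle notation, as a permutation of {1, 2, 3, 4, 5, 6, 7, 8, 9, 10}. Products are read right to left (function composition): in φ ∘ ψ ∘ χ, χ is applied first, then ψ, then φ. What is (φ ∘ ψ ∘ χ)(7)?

Chase 7: χ(7) = 10; ψ(10) = 4; φ(4) = 7. Hence (φ ∘ ψ ∘ χ)(7) = 7.

7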